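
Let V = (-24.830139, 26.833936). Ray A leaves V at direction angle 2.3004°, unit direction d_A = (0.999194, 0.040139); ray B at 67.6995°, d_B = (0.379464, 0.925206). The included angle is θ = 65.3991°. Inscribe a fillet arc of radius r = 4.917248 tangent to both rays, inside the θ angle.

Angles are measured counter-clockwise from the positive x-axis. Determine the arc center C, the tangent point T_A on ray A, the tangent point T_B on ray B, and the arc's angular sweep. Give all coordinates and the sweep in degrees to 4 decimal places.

bisector direction at 35.0000° = (0.819153,0.573576)
center distance |VC| = r/sin(θ/2) = 4.917248/sin(32.6996°) = 9.102075
C = V + |VC|·bis = (-17.3742,32.0547)
T_A = V + ((C−V)·d_A)·d_A = V + 7.6595·d_A = (-17.1768,27.1414)
T_B = V + ((C−V)·d_B)·d_B = V + 7.6595·d_B = (-21.9236,33.9206)
sweep = 180° − θ = 114.6009°

center=(-17.3742,32.0547) T_A=(-17.1768,27.1414) T_B=(-21.9236,33.9206) sweep=114.6009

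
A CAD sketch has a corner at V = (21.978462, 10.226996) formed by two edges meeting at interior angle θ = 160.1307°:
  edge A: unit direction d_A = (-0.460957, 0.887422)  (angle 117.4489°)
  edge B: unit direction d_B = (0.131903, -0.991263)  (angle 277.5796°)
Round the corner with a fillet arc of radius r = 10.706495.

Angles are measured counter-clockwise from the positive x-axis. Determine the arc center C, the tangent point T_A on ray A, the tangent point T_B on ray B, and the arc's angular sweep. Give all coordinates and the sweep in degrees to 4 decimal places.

bisector direction at 197.5143° = (-0.953642,-0.300943)
center distance |VC| = r/sin(θ/2) = 10.706495/sin(80.0653°) = 10.869481
C = V + |VC|·bis = (11.6129,6.9559)
T_A = V + ((C−V)·d_A)·d_A = V + 1.8753·d_A = (21.1140,11.8911)
T_B = V + ((C−V)·d_B)·d_B = V + 1.8753·d_B = (22.2258,8.3681)
sweep = 180° − θ = 19.8693°

center=(11.6129,6.9559) T_A=(21.1140,11.8911) T_B=(22.2258,8.3681) sweep=19.8693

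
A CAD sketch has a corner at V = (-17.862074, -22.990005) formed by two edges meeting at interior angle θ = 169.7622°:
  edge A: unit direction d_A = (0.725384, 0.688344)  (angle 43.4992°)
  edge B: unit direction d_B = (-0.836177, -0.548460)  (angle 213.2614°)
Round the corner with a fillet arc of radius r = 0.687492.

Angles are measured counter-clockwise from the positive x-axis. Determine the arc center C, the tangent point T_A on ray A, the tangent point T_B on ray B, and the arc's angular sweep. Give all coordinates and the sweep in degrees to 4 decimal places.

bisector direction at 128.3803° = (-0.620878,0.783907)
center distance |VC| = r/sin(θ/2) = 0.687492/sin(84.8811°) = 0.690245
C = V + |VC|·bis = (-18.2906,-22.4489)
T_A = V + ((C−V)·d_A)·d_A = V + 0.0616·d_A = (-17.8174,-22.9476)
T_B = V + ((C−V)·d_B)·d_B = V + 0.0616·d_B = (-17.9136,-23.0238)
sweep = 180° − θ = 10.2378°

center=(-18.2906,-22.4489) T_A=(-17.8174,-22.9476) T_B=(-17.9136,-23.0238) sweep=10.2378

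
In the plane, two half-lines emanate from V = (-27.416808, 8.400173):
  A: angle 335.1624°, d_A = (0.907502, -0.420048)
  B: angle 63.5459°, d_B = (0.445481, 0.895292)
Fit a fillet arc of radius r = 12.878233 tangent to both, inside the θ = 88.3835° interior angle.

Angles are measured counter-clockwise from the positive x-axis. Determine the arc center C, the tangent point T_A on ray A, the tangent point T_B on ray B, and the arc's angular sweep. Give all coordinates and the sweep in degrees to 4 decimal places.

bisector direction at 19.3542° = (0.943488,0.331406)
center distance |VC| = r/sin(θ/2) = 12.878233/sin(44.1917°) = 18.475022
C = V + |VC|·bis = (-9.9858,14.5229)
T_A = V + ((C−V)·d_A)·d_A = V + 13.2468·d_A = (-15.3953,2.8359)
T_B = V + ((C−V)·d_B)·d_B = V + 13.2468·d_B = (-21.5156,20.2599)
sweep = 180° − θ = 91.6165°

center=(-9.9858,14.5229) T_A=(-15.3953,2.8359) T_B=(-21.5156,20.2599) sweep=91.6165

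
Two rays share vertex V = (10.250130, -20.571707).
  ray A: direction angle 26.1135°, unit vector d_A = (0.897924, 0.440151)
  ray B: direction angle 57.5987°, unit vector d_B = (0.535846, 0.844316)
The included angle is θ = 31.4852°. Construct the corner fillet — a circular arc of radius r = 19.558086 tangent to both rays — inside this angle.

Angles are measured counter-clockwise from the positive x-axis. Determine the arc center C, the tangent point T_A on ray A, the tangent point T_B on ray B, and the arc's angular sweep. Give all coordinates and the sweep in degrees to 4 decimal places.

bisector direction at 41.8561° = (0.744823,0.667262)
center distance |VC| = r/sin(θ/2) = 19.558086/sin(15.7426°) = 72.085965
C = V + |VC|·bis = (63.9414,27.5285)
T_A = V + ((C−V)·d_A)·d_A = V + 69.3820·d_A = (72.5499,9.9669)
T_B = V + ((C−V)·d_B)·d_B = V + 69.3820·d_B = (47.4282,38.0086)
sweep = 180° − θ = 148.5148°

center=(63.9414,27.5285) T_A=(72.5499,9.9669) T_B=(47.4282,38.0086) sweep=148.5148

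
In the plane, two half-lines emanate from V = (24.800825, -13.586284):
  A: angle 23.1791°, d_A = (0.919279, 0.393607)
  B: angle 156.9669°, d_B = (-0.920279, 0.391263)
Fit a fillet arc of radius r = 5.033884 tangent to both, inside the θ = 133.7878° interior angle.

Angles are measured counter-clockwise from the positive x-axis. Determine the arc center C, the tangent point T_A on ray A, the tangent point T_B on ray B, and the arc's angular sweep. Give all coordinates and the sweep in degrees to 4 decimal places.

bisector direction at 90.0730° = (-0.001274,0.999999)
center distance |VC| = r/sin(θ/2) = 5.033884/sin(66.8939°) = 5.472923
C = V + |VC|·bis = (24.7939,-8.1134)
T_A = V + ((C−V)·d_A)·d_A = V + 2.1478·d_A = (26.7752,-12.7409)
T_B = V + ((C−V)·d_B)·d_B = V + 2.1478·d_B = (22.8243,-12.7459)
sweep = 180° − θ = 46.2122°

center=(24.7939,-8.1134) T_A=(26.7752,-12.7409) T_B=(22.8243,-12.7459) sweep=46.2122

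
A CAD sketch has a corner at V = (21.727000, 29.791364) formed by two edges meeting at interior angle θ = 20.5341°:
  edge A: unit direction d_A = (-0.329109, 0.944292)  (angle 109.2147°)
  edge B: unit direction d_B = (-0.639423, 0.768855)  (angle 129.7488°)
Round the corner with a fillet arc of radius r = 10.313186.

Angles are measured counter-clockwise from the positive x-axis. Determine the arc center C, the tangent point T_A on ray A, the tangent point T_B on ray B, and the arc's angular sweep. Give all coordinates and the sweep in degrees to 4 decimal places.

bisector direction at 119.4817° = (-0.492146,0.870512)
center distance |VC| = r/sin(θ/2) = 10.313186/sin(10.2670°) = 57.862411
C = V + |VC|·bis = (-6.7498,80.1613)
T_A = V + ((C−V)·d_A)·d_A = V + 56.9359·d_A = (2.9889,83.5555)
T_B = V + ((C−V)·d_B)·d_B = V + 56.9359·d_B = (-14.6791,73.5668)
sweep = 180° − θ = 159.4659°

center=(-6.7498,80.1613) T_A=(2.9889,83.5555) T_B=(-14.6791,73.5668) sweep=159.4659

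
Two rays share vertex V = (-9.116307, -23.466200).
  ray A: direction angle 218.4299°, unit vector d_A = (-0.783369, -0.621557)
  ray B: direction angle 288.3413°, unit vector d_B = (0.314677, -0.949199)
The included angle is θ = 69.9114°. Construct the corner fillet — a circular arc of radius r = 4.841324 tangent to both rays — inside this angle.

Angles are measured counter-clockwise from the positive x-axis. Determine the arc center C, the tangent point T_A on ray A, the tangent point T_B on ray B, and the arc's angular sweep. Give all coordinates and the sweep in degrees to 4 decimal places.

bisector direction at 253.3856° = (-0.285929,-0.958251)
center distance |VC| = r/sin(θ/2) = 4.841324/sin(34.9557°) = 8.449924
C = V + |VC|·bis = (-11.5324,-31.5633)
T_A = V + ((C−V)·d_A)·d_A = V + 6.9255·d_A = (-14.5415,-27.7708)
T_B = V + ((C−V)·d_B)·d_B = V + 6.9255·d_B = (-6.9370,-30.0399)
sweep = 180° − θ = 110.0886°

center=(-11.5324,-31.5633) T_A=(-14.5415,-27.7708) T_B=(-6.9370,-30.0399) sweep=110.0886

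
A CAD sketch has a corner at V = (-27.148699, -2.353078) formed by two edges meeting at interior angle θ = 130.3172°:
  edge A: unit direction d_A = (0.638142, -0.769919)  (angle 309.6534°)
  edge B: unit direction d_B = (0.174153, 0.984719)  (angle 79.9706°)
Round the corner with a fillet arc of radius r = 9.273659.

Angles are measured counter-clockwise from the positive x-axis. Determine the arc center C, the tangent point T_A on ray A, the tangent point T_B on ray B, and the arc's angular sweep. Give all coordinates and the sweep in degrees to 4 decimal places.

bisector direction at 14.8120° = (0.966770,0.255648)
center distance |VC| = r/sin(θ/2) = 9.273659/sin(65.1586°) = 10.219199
C = V + |VC|·bis = (-17.2691,0.2594)
T_A = V + ((C−V)·d_A)·d_A = V + 4.2932·d_A = (-24.4091,-5.6585)
T_B = V + ((C−V)·d_B)·d_B = V + 4.2932·d_B = (-26.4010,1.8745)
sweep = 180° − θ = 49.6828°

center=(-17.2691,0.2594) T_A=(-24.4091,-5.6585) T_B=(-26.4010,1.8745) sweep=49.6828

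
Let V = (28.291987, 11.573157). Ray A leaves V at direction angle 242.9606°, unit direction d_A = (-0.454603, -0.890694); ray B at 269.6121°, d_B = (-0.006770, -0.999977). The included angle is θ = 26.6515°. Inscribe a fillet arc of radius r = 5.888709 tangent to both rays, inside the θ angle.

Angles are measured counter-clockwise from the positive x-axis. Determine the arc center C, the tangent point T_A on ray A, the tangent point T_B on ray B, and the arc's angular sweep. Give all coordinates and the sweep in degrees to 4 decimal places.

bisector direction at 256.2863° = (-0.237070,-0.971493)
center distance |VC| = r/sin(θ/2) = 5.888709/sin(13.3257°) = 25.548976
C = V + |VC|·bis = (22.2351,-13.2475)
T_A = V + ((C−V)·d_A)·d_A = V + 24.8611·d_A = (16.9901,-10.5705)
T_B = V + ((C−V)·d_B)·d_B = V + 24.8611·d_B = (28.1237,-13.2874)
sweep = 180° − θ = 153.3485°

center=(22.2351,-13.2475) T_A=(16.9901,-10.5705) T_B=(28.1237,-13.2874) sweep=153.3485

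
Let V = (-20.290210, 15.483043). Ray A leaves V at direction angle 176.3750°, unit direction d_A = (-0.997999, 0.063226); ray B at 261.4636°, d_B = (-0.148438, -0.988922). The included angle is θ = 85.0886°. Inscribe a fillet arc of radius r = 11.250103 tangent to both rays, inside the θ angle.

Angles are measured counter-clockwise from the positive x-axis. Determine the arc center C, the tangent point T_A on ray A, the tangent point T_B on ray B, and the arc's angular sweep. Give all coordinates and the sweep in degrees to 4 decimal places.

center=(-33.2353,5.0305) T_A=(-32.5240,16.2581) T_B=(-22.1098,3.3606) sweep=94.9114

bisector direction at 218.9193° = (-0.778032,-0.628225)
center distance |VC| = r/sin(θ/2) = 11.250103/sin(42.5443°) = 16.638225
C = V + |VC|·bis = (-33.2353,5.0305)
T_A = V + ((C−V)·d_A)·d_A = V + 12.2583·d_A = (-32.5240,16.2581)
T_B = V + ((C−V)·d_B)·d_B = V + 12.2583·d_B = (-22.1098,3.3606)
sweep = 180° − θ = 94.9114°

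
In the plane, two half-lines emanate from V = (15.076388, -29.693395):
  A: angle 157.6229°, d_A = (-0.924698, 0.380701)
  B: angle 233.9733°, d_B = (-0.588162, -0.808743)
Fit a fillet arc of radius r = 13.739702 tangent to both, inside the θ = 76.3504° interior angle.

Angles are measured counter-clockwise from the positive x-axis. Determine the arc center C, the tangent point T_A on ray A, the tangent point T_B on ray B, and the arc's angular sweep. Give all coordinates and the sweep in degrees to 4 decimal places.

bisector direction at 195.7981° = (-0.962227,-0.272248)
center distance |VC| = r/sin(θ/2) = 13.739702/sin(38.1752°) = 22.230075
C = V + |VC|·bis = (-6.3140,-35.7455)
T_A = V + ((C−V)·d_A)·d_A = V + 17.4756·d_A = (-1.0833,-23.0404)
T_B = V + ((C−V)·d_B)·d_B = V + 17.4756·d_B = (4.7979,-43.8267)
sweep = 180° − θ = 103.6496°

center=(-6.3140,-35.7455) T_A=(-1.0833,-23.0404) T_B=(4.7979,-43.8267) sweep=103.6496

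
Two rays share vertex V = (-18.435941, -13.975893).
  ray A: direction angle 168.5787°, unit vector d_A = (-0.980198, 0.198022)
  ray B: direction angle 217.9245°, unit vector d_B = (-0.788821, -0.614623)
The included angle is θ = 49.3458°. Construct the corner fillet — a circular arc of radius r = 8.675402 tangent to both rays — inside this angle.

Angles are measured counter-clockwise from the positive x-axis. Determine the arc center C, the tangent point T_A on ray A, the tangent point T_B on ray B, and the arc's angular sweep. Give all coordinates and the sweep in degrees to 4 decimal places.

bisector direction at 193.2516° = (-0.973373,-0.229228)
center distance |VC| = r/sin(θ/2) = 8.675402/sin(24.6729°) = 20.782526
C = V + |VC|·bis = (-38.6651,-18.7398)
T_A = V + ((C−V)·d_A)·d_A = V + 18.8852·d_A = (-36.9472,-10.2362)
T_B = V + ((C−V)·d_B)·d_B = V + 18.8852·d_B = (-33.3330,-25.5832)
sweep = 180° − θ = 130.6542°

center=(-38.6651,-18.7398) T_A=(-36.9472,-10.2362) T_B=(-33.3330,-25.5832) sweep=130.6542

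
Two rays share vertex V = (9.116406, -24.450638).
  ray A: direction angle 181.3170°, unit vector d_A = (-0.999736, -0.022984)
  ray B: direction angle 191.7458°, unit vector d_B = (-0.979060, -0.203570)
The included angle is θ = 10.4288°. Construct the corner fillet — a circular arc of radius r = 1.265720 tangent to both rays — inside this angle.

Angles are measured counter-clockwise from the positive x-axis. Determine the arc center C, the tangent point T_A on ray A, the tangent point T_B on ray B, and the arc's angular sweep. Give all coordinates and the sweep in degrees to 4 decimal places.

center=(-4.7201,-26.0348) T_A=(-4.7492,-24.7694) T_B=(-4.4625,-27.2740) sweep=169.5712

bisector direction at 186.5314° = (-0.993510,-0.113748)
center distance |VC| = r/sin(θ/2) = 1.265720/sin(5.2144°) = 13.926937
C = V + |VC|·bis = (-4.7201,-26.0348)
T_A = V + ((C−V)·d_A)·d_A = V + 13.8693·d_A = (-4.7492,-24.7694)
T_B = V + ((C−V)·d_B)·d_B = V + 13.8693·d_B = (-4.4625,-27.2740)
sweep = 180° − θ = 169.5712°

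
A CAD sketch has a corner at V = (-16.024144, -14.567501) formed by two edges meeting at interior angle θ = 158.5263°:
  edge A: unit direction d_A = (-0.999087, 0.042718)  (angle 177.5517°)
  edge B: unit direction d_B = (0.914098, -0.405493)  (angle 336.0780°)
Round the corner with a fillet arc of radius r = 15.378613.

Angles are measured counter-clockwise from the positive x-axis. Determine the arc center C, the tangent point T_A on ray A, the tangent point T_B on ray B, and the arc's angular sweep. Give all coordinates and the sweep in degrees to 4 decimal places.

bisector direction at 256.8148° = (-0.228099,-0.973638)
center distance |VC| = r/sin(θ/2) = 15.378613/sin(79.2631°) = 15.652641
C = V + |VC|·bis = (-19.5945,-29.8075)
T_A = V + ((C−V)·d_A)·d_A = V + 2.9161·d_A = (-18.9375,-14.4429)
T_B = V + ((C−V)·d_B)·d_B = V + 2.9161·d_B = (-13.3586,-15.7499)
sweep = 180° − θ = 21.4737°

center=(-19.5945,-29.8075) T_A=(-18.9375,-14.4429) T_B=(-13.3586,-15.7499) sweep=21.4737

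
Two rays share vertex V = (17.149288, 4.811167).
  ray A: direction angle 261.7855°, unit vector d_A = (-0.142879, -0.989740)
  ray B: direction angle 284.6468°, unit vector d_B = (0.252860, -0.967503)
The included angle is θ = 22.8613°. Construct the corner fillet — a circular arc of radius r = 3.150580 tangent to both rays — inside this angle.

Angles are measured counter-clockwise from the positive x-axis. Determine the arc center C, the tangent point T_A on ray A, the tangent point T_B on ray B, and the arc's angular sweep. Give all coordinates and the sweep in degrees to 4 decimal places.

center=(18.0412,-11.0612) T_A=(14.9229,-10.6111) T_B=(21.0894,-10.2646) sweep=157.1387

bisector direction at 273.2161° = (0.056103,-0.998425)
center distance |VC| = r/sin(θ/2) = 3.150580/sin(11.4306°) = 15.897431
C = V + |VC|·bis = (18.0412,-11.0612)
T_A = V + ((C−V)·d_A)·d_A = V + 15.5821·d_A = (14.9229,-10.6111)
T_B = V + ((C−V)·d_B)·d_B = V + 15.5821·d_B = (21.0894,-10.2646)
sweep = 180° − θ = 157.1387°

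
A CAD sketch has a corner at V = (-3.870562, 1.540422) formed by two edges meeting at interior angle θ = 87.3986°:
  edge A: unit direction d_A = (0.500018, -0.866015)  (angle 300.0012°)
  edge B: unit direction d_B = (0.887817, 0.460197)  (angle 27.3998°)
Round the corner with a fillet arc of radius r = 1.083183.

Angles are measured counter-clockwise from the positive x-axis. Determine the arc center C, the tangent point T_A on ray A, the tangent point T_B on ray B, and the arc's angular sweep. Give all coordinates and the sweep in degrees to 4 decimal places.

center=(-2.3657,1.1004) T_A=(-3.3038,0.5588) T_B=(-2.8642,2.0621) sweep=92.6014

bisector direction at 343.7005° = (0.959808,-0.280658)
center distance |VC| = r/sin(θ/2) = 1.083183/sin(43.6993°) = 1.567845
C = V + |VC|·bis = (-2.3657,1.1004)
T_A = V + ((C−V)·d_A)·d_A = V + 1.1335·d_A = (-3.3038,0.5588)
T_B = V + ((C−V)·d_B)·d_B = V + 1.1335·d_B = (-2.8642,2.0621)
sweep = 180° − θ = 92.6014°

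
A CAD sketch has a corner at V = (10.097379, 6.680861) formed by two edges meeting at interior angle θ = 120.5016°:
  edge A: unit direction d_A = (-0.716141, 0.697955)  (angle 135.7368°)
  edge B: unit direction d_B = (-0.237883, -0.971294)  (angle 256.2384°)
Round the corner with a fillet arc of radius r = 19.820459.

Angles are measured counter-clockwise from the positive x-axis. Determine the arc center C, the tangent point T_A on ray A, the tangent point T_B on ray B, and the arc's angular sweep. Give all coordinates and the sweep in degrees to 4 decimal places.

bisector direction at 195.9876° = (-0.961321,-0.275429)
center distance |VC| = r/sin(θ/2) = 19.820459/sin(60.2508°) = 22.829219
C = V + |VC|·bis = (-11.8488,0.3930)
T_A = V + ((C−V)·d_A)·d_A = V + 11.3280·d_A = (1.9850,14.5873)
T_B = V + ((C−V)·d_B)·d_B = V + 11.3280·d_B = (7.4027,-4.3219)
sweep = 180° − θ = 59.4984°

center=(-11.8488,0.3930) T_A=(1.9850,14.5873) T_B=(7.4027,-4.3219) sweep=59.4984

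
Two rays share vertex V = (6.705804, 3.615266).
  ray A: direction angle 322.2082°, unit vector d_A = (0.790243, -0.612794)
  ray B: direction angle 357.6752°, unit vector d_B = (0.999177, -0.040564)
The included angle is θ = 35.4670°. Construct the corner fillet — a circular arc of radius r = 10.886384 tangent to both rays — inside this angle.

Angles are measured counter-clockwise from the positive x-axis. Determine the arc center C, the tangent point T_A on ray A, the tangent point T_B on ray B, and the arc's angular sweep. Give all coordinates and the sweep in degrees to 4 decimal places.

bisector direction at 339.9417° = (0.939344,-0.342976)
center distance |VC| = r/sin(θ/2) = 10.886384/sin(17.7335°) = 35.741106
C = V + |VC|·bis = (40.2790,-8.6431)
T_A = V + ((C−V)·d_A)·d_A = V + 34.0428·d_A = (33.6079,-17.2460)
T_B = V + ((C−V)·d_B)·d_B = V + 34.0428·d_B = (40.7206,2.2343)
sweep = 180° − θ = 144.5330°

center=(40.2790,-8.6431) T_A=(33.6079,-17.2460) T_B=(40.7206,2.2343) sweep=144.5330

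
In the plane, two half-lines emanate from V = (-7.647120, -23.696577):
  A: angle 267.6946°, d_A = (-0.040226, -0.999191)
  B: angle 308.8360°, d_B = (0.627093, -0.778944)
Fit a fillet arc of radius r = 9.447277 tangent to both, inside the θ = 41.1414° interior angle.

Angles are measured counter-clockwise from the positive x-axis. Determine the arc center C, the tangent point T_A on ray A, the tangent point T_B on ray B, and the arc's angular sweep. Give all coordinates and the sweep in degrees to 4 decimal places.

bisector direction at 288.2653° = (0.313417,-0.949615)
center distance |VC| = r/sin(θ/2) = 9.447277/sin(20.5707°) = 26.887519
C = V + |VC|·bis = (0.7799,-49.2294)
T_A = V + ((C−V)·d_A)·d_A = V + 25.1732·d_A = (-8.6597,-48.8494)
T_B = V + ((C−V)·d_B)·d_B = V + 25.1732·d_B = (8.1388,-43.3051)
sweep = 180° − θ = 138.8586°

center=(0.7799,-49.2294) T_A=(-8.6597,-48.8494) T_B=(8.1388,-43.3051) sweep=138.8586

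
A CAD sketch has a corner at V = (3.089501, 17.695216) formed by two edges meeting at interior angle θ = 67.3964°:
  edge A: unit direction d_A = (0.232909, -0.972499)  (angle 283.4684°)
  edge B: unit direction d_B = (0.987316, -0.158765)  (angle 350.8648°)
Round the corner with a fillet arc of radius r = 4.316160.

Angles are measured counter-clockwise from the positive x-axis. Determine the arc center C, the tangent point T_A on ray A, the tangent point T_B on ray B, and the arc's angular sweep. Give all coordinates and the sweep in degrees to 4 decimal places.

center=(8.7944,12.4062) T_A=(4.5969,11.4010) T_B=(9.4797,16.6677) sweep=112.6036

bisector direction at 317.1666° = (0.733334,-0.679869)
center distance |VC| = r/sin(θ/2) = 4.316160/sin(33.6982°) = 7.779412
C = V + |VC|·bis = (8.7944,12.4062)
T_A = V + ((C−V)·d_A)·d_A = V + 6.4722·d_A = (4.5969,11.4010)
T_B = V + ((C−V)·d_B)·d_B = V + 6.4722·d_B = (9.4797,16.6677)
sweep = 180° − θ = 112.6036°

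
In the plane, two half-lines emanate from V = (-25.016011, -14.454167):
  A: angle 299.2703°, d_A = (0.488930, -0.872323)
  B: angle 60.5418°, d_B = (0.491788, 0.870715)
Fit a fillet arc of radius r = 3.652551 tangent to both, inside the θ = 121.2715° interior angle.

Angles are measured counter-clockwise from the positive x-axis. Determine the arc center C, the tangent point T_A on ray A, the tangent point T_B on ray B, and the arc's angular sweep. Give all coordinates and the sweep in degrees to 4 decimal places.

bisector direction at 359.9061° = (0.999999,-0.001640)
center distance |VC| = r/sin(θ/2) = 3.652551/sin(60.6358°) = 4.191013
C = V + |VC|·bis = (-20.8250,-14.4610)
T_A = V + ((C−V)·d_A)·d_A = V + 2.0551·d_A = (-24.0112,-16.2469)
T_B = V + ((C−V)·d_B)·d_B = V + 2.0551·d_B = (-24.0053,-12.6648)
sweep = 180° − θ = 58.7285°

center=(-20.8250,-14.4610) T_A=(-24.0112,-16.2469) T_B=(-24.0053,-12.6648) sweep=58.7285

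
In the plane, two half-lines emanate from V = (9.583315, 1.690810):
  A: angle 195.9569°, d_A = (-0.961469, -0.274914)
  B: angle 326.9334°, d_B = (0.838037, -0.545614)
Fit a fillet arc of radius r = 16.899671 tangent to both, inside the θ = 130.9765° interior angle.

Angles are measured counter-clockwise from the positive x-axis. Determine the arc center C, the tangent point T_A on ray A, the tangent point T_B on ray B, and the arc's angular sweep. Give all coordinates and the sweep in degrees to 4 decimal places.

center=(6.8204,-16.6761) T_A=(2.1744,-0.4276) T_B=(16.0411,-2.5136) sweep=49.0235

bisector direction at 261.4451° = (-0.148756,-0.988874)
center distance |VC| = r/sin(θ/2) = 16.899671/sin(65.4882°) = 18.573594
C = V + |VC|·bis = (6.8204,-16.6761)
T_A = V + ((C−V)·d_A)·d_A = V + 7.7058·d_A = (2.1744,-0.4276)
T_B = V + ((C−V)·d_B)·d_B = V + 7.7058·d_B = (16.0411,-2.5136)
sweep = 180° − θ = 49.0235°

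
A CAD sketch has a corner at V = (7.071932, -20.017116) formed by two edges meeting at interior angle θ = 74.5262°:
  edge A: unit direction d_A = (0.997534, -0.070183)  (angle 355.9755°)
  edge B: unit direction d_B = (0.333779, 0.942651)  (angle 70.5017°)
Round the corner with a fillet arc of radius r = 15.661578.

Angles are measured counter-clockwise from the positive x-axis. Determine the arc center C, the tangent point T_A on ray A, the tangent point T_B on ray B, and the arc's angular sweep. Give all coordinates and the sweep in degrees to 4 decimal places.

center=(28.7066,-5.8390) T_A=(27.6074,-21.4619) T_B=(13.9432,-0.6115) sweep=105.4738

bisector direction at 33.2386° = (0.836395,0.548127)
center distance |VC| = r/sin(θ/2) = 15.661578/sin(37.2631°) = 25.866556
C = V + |VC|·bis = (28.7066,-5.8390)
T_A = V + ((C−V)·d_A)·d_A = V + 20.5863·d_A = (27.6074,-21.4619)
T_B = V + ((C−V)·d_B)·d_B = V + 20.5863·d_B = (13.9432,-0.6115)
sweep = 180° − θ = 105.4738°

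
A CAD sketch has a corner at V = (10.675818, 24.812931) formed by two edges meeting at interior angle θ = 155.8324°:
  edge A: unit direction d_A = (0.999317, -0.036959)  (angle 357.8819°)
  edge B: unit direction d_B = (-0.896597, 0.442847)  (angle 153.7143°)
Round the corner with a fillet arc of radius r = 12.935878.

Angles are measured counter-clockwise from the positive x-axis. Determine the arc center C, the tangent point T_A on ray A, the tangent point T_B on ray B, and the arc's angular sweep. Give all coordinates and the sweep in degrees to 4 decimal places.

bisector direction at 75.7981° = (0.245340,0.969437)
center distance |VC| = r/sin(θ/2) = 12.935878/sin(77.9162°) = 13.229000
C = V + |VC|·bis = (13.9214,37.6376)
T_A = V + ((C−V)·d_A)·d_A = V + 2.7694·d_A = (13.4433,24.7106)
T_B = V + ((C−V)·d_B)·d_B = V + 2.7694·d_B = (8.1928,26.0393)
sweep = 180° − θ = 24.1676°

center=(13.9214,37.6376) T_A=(13.4433,24.7106) T_B=(8.1928,26.0393) sweep=24.1676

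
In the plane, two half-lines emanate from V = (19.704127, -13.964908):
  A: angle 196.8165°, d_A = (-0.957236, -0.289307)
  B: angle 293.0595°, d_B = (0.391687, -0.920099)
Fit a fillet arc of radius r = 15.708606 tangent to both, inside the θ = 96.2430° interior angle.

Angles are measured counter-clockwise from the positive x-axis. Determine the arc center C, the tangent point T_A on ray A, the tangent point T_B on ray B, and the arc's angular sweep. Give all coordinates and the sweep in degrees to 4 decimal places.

bisector direction at 244.9380° = (-0.423599,-0.905850)
center distance |VC| = r/sin(θ/2) = 15.708606/sin(48.1215°) = 21.097778
C = V + |VC|·bis = (10.7671,-33.0763)
T_A = V + ((C−V)·d_A)·d_A = V + 14.0839·d_A = (6.2225,-18.0395)
T_B = V + ((C−V)·d_B)·d_B = V + 14.0839·d_B = (25.2206,-26.9235)
sweep = 180° − θ = 83.7570°

center=(10.7671,-33.0763) T_A=(6.2225,-18.0395) T_B=(25.2206,-26.9235) sweep=83.7570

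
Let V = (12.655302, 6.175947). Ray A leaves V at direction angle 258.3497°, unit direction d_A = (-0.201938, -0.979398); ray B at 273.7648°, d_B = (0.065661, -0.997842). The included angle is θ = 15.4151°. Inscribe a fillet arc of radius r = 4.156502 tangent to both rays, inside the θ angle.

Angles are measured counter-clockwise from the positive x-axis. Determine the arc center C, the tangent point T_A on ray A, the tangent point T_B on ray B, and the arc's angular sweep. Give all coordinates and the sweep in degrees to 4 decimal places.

center=(10.5243,-24.7424) T_A=(6.4535,-23.9030) T_B=(14.6719,-24.4694) sweep=164.5849

bisector direction at 266.0573° = (-0.068760,-0.997633)
center distance |VC| = r/sin(θ/2) = 4.156502/sin(7.7076°) = 30.991665
C = V + |VC|·bis = (10.5243,-24.7424)
T_A = V + ((C−V)·d_A)·d_A = V + 30.7117·d_A = (6.4535,-23.9030)
T_B = V + ((C−V)·d_B)·d_B = V + 30.7117·d_B = (14.6719,-24.4694)
sweep = 180° − θ = 164.5849°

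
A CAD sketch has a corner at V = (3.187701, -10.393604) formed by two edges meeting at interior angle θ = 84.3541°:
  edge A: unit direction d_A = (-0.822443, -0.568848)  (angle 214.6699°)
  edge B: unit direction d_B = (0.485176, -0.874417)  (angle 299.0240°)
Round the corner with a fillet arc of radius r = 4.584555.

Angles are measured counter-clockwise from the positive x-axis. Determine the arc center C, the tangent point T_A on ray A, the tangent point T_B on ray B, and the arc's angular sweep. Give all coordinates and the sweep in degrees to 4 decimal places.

bisector direction at 256.8469° = (-0.227553,-0.973766)
center distance |VC| = r/sin(θ/2) = 4.584555/sin(42.1771°) = 6.828109
C = V + |VC|·bis = (1.6339,-17.0426)
T_A = V + ((C−V)·d_A)·d_A = V + 5.0601·d_A = (-0.9740,-13.2720)
T_B = V + ((C−V)·d_B)·d_B = V + 5.0601·d_B = (5.6428,-14.8183)
sweep = 180° − θ = 95.6459°

center=(1.6339,-17.0426) T_A=(-0.9740,-13.2720) T_B=(5.6428,-14.8183) sweep=95.6459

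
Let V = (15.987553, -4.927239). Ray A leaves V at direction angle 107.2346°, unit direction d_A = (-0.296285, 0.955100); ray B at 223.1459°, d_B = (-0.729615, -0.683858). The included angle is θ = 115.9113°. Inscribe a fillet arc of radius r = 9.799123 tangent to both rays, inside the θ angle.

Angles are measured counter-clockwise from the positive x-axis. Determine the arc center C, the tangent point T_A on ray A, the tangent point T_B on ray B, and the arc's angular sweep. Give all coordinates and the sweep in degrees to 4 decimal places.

bisector direction at 165.1902° = (-0.966780,0.255610)
center distance |VC| = r/sin(θ/2) = 9.799123/sin(57.9556°) = 11.560509
C = V + |VC|·bis = (4.8111,-1.9723)
T_A = V + ((C−V)·d_A)·d_A = V + 6.1337·d_A = (14.1702,0.9311)
T_B = V + ((C−V)·d_B)·d_B = V + 6.1337·d_B = (11.5123,-9.1218)
sweep = 180° − θ = 64.0887°

center=(4.8111,-1.9723) T_A=(14.1702,0.9311) T_B=(11.5123,-9.1218) sweep=64.0887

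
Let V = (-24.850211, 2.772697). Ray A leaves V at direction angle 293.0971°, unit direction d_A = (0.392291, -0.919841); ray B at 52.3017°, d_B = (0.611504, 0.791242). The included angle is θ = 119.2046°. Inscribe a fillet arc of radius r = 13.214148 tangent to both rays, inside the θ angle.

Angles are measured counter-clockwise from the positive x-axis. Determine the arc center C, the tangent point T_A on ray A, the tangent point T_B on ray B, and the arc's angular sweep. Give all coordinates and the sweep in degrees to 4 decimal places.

bisector direction at 352.6994° = (0.991893,-0.127075)
center distance |VC| = r/sin(θ/2) = 13.214148/sin(59.6023°) = 15.320148
C = V + |VC|·bis = (-9.6543,0.8259)
T_A = V + ((C−V)·d_A)·d_A = V + 7.7520·d_A = (-21.8092,-4.3579)
T_B = V + ((C−V)·d_B)·d_B = V + 7.7520·d_B = (-20.1098,8.9064)
sweep = 180° − θ = 60.7954°

center=(-9.6543,0.8259) T_A=(-21.8092,-4.3579) T_B=(-20.1098,8.9064) sweep=60.7954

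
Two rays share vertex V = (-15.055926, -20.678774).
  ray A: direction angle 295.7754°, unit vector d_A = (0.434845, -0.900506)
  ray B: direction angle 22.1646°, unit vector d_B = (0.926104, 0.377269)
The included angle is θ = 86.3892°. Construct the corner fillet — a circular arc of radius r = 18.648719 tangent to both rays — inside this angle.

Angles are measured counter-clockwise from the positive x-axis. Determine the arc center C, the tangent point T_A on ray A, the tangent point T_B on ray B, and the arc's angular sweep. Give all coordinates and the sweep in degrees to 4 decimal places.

center=(10.3745,-30.4559) T_A=(-6.4188,-38.5652) T_B=(3.3389,-13.1852) sweep=93.6108

bisector direction at 338.9700° = (0.933393,-0.358857)
center distance |VC| = r/sin(θ/2) = 18.648719/sin(43.1946°) = 27.245153
C = V + |VC|·bis = (10.3745,-30.4559)
T_A = V + ((C−V)·d_A)·d_A = V + 19.8626·d_A = (-6.4188,-38.5652)
T_B = V + ((C−V)·d_B)·d_B = V + 19.8626·d_B = (3.3389,-13.1852)
sweep = 180° − θ = 93.6108°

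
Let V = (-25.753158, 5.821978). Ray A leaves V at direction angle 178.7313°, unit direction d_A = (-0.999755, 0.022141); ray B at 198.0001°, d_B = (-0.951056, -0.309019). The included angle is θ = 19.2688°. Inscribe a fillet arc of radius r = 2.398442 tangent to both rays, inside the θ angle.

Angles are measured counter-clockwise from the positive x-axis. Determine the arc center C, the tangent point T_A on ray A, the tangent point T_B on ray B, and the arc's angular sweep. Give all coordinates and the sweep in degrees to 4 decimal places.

center=(-39.9316,3.7370) T_A=(-39.8785,6.1348) T_B=(-39.1905,1.4559) sweep=160.7312

bisector direction at 188.3657° = (-0.989360,-0.145491)
center distance |VC| = r/sin(θ/2) = 2.398442/sin(9.6344°) = 14.330975
C = V + |VC|·bis = (-39.9316,3.7370)
T_A = V + ((C−V)·d_A)·d_A = V + 14.1288·d_A = (-39.8785,6.1348)
T_B = V + ((C−V)·d_B)·d_B = V + 14.1288·d_B = (-39.1905,1.4559)
sweep = 180° − θ = 160.7312°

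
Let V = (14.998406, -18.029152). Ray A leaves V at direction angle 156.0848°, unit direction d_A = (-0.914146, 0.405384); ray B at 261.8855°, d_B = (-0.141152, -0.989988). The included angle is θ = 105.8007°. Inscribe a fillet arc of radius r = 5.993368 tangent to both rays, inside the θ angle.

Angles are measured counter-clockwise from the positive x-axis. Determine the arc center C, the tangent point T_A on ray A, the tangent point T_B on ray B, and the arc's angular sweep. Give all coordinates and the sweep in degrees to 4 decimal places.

bisector direction at 208.9852° = (-0.874745,-0.484583)
center distance |VC| = r/sin(θ/2) = 5.993368/sin(52.9004°) = 7.514369
C = V + |VC|·bis = (8.4252,-21.6705)
T_A = V + ((C−V)·d_A)·d_A = V + 4.5327·d_A = (10.8549,-16.1917)
T_B = V + ((C−V)·d_B)·d_B = V + 4.5327·d_B = (14.3586,-22.5165)
sweep = 180° − θ = 74.1993°

center=(8.4252,-21.6705) T_A=(10.8549,-16.1917) T_B=(14.3586,-22.5165) sweep=74.1993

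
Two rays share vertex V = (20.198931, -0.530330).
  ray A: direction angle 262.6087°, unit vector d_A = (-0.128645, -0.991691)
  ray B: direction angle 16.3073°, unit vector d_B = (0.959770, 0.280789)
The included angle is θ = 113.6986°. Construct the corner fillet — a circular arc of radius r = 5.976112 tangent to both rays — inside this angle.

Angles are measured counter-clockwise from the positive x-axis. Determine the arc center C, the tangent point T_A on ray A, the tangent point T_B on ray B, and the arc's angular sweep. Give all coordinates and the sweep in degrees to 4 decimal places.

bisector direction at 319.4580° = (0.759930,-0.650005)
center distance |VC| = r/sin(θ/2) = 5.976112/sin(56.8493°) = 7.137913
C = V + |VC|·bis = (25.6232,-5.1700)
T_A = V + ((C−V)·d_A)·d_A = V + 3.9033·d_A = (19.6968,-4.4012)
T_B = V + ((C−V)·d_B)·d_B = V + 3.9033·d_B = (23.9452,0.5657)
sweep = 180° − θ = 66.3014°

center=(25.6232,-5.1700) T_A=(19.6968,-4.4012) T_B=(23.9452,0.5657) sweep=66.3014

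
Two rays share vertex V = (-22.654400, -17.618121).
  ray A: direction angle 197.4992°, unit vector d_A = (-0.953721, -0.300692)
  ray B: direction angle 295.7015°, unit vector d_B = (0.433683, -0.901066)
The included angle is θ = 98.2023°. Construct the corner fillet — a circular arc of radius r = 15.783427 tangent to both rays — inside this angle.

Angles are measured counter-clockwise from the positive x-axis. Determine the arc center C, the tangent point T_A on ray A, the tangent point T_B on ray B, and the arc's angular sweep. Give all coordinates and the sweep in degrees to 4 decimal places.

bisector direction at 246.6003° = (-0.397142,-0.917757)
center distance |VC| = r/sin(θ/2) = 15.783427/sin(49.1011°) = 20.881233
C = V + |VC|·bis = (-30.9472,-36.7820)
T_A = V + ((C−V)·d_A)·d_A = V + 13.6715·d_A = (-35.6932,-21.7290)
T_B = V + ((C−V)·d_B)·d_B = V + 13.6715·d_B = (-16.7253,-29.9370)
sweep = 180° − θ = 81.7977°

center=(-30.9472,-36.7820) T_A=(-35.6932,-21.7290) T_B=(-16.7253,-29.9370) sweep=81.7977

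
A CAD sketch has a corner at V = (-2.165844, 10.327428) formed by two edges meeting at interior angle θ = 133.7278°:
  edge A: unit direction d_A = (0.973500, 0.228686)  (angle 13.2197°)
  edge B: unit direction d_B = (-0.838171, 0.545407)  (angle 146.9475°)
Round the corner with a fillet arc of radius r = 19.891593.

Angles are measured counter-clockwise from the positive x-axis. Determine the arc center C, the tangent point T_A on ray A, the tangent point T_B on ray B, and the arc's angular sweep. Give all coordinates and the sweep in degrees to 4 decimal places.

bisector direction at 80.0836° = (0.172211,0.985060)
center distance |VC| = r/sin(θ/2) = 19.891593/sin(66.8639°) = 21.631310
C = V + |VC|·bis = (1.5593,31.6356)
T_A = V + ((C−V)·d_A)·d_A = V + 8.4993·d_A = (6.1082,12.2711)
T_B = V + ((C−V)·d_B)·d_B = V + 8.4993·d_B = (-9.2897,14.9630)
sweep = 180° − θ = 46.2722°

center=(1.5593,31.6356) T_A=(6.1082,12.2711) T_B=(-9.2897,14.9630) sweep=46.2722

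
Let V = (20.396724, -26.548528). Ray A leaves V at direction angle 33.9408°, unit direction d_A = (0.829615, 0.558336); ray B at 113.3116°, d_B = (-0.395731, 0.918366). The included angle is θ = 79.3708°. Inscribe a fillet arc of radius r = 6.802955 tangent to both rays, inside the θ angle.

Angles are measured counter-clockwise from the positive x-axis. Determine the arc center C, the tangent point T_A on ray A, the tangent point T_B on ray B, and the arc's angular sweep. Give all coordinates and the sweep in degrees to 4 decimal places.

center=(23.3999,-16.3272) T_A=(27.1983,-21.9710) T_B=(17.1523,-19.0193) sweep=100.6292

bisector direction at 73.6262° = (0.281903,0.959443)
center distance |VC| = r/sin(θ/2) = 6.802955/sin(39.6854°) = 10.653392
C = V + |VC|·bis = (23.3999,-16.3272)
T_A = V + ((C−V)·d_A)·d_A = V + 8.1984·d_A = (27.1983,-21.9710)
T_B = V + ((C−V)·d_B)·d_B = V + 8.1984·d_B = (17.1523,-19.0193)
sweep = 180° − θ = 100.6292°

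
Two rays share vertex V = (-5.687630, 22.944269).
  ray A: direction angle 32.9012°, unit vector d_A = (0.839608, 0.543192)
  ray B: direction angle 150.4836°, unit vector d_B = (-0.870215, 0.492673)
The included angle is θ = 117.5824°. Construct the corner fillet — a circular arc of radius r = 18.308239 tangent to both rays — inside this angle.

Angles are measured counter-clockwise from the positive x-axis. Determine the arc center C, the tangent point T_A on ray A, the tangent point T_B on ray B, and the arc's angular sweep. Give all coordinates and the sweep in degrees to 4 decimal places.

center=(-6.3198,44.3409) T_A=(3.6251,28.9692) T_B=(-15.3398,28.4089) sweep=62.4176

bisector direction at 91.6924° = (-0.029534,0.999564)
center distance |VC| = r/sin(θ/2) = 18.308239/sin(58.7912°) = 21.406018
C = V + |VC|·bis = (-6.3198,44.3409)
T_A = V + ((C−V)·d_A)·d_A = V + 11.0917·d_A = (3.6251,28.9692)
T_B = V + ((C−V)·d_B)·d_B = V + 11.0917·d_B = (-15.3398,28.4089)
sweep = 180° − θ = 62.4176°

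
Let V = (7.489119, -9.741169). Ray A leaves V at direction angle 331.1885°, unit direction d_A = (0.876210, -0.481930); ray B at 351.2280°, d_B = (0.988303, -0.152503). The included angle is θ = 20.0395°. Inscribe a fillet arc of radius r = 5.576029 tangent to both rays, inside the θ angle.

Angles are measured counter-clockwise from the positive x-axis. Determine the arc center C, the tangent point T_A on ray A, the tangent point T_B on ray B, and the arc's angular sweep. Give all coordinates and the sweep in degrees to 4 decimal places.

center=(37.8292,-20.0649) T_A=(35.1420,-24.9507) T_B=(38.6796,-14.5541) sweep=159.9605

bisector direction at 341.2083° = (0.946696,-0.322129)
center distance |VC| = r/sin(θ/2) = 5.576029/sin(10.0198°) = 32.048421
C = V + |VC|·bis = (37.8292,-20.0649)
T_A = V + ((C−V)·d_A)·d_A = V + 31.5596·d_A = (35.1420,-24.9507)
T_B = V + ((C−V)·d_B)·d_B = V + 31.5596·d_B = (38.6796,-14.5541)
sweep = 180° − θ = 159.9605°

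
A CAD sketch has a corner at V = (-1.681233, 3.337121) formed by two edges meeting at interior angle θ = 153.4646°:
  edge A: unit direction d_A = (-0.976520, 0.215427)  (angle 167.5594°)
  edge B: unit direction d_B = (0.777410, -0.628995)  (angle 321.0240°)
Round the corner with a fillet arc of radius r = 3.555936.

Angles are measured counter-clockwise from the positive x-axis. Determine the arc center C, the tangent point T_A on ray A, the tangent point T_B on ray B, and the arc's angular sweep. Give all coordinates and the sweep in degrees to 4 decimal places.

bisector direction at 244.2917° = (-0.433790,-0.901014)
center distance |VC| = r/sin(θ/2) = 3.555936/sin(76.7323°) = 3.653452
C = V + |VC|·bis = (-3.2661,0.0453)
T_A = V + ((C−V)·d_A)·d_A = V + 0.8385·d_A = (-2.5000,3.5178)
T_B = V + ((C−V)·d_B)·d_B = V + 0.8385·d_B = (-1.0294,2.8097)
sweep = 180° − θ = 26.5354°

center=(-3.2661,0.0453) T_A=(-2.5000,3.5178) T_B=(-1.0294,2.8097) sweep=26.5354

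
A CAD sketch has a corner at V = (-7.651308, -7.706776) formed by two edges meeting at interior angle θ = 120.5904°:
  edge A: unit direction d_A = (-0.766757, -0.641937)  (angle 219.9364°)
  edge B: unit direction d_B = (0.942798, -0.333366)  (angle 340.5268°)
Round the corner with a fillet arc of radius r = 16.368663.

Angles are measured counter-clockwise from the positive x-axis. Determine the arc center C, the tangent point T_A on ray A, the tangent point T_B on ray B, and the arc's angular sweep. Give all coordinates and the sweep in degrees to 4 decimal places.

bisector direction at 280.2316° = (0.177628,-0.984098)
center distance |VC| = r/sin(θ/2) = 16.368663/sin(60.2952°) = 18.845097
C = V + |VC|·bis = (-4.3039,-26.2522)
T_A = V + ((C−V)·d_A)·d_A = V + 9.3383·d_A = (-14.8115,-13.7014)
T_B = V + ((C−V)·d_B)·d_B = V + 9.3383·d_B = (1.1529,-10.8199)
sweep = 180° − θ = 59.4096°

center=(-4.3039,-26.2522) T_A=(-14.8115,-13.7014) T_B=(1.1529,-10.8199) sweep=59.4096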